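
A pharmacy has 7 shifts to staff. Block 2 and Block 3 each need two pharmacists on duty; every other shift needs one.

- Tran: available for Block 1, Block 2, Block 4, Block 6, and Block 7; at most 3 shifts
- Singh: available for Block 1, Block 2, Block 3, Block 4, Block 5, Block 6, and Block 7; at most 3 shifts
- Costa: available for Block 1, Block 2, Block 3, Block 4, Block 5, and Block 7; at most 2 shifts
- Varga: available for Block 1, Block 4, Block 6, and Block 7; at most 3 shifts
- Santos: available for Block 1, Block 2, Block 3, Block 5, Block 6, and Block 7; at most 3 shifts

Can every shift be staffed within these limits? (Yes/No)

One valid schedule: Block 1→Tran, Block 2→Costa+Santos, Block 3→Singh+Costa, Block 4→Tran, Block 5→Singh, Block 6→Tran, Block 7→Singh.
Loads: Tran 3/3, Singh 3/3, Costa 2/2, Varga 0/3, Santos 1/3 — all within limits.

Yes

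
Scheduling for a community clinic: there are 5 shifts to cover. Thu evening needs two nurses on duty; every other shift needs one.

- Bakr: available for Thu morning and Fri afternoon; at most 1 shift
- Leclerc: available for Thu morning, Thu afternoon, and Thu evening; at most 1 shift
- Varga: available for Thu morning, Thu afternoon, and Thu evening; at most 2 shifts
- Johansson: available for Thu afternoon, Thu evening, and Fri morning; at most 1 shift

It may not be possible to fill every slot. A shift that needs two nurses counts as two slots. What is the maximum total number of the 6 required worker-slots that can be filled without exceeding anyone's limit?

Total capacity across all nurses is 1+1+2+1 = 5, and 6 slots are needed, so at most 5 can be filled.
An assignment achieving 5: Thu morning→Leclerc, Thu afternoon→Varga, Thu evening→Varga, Fri morning→Johansson, Fri afternoon→Bakr.
Loads: Bakr 1/1, Leclerc 1/1, Varga 2/2, Johansson 1/1.

5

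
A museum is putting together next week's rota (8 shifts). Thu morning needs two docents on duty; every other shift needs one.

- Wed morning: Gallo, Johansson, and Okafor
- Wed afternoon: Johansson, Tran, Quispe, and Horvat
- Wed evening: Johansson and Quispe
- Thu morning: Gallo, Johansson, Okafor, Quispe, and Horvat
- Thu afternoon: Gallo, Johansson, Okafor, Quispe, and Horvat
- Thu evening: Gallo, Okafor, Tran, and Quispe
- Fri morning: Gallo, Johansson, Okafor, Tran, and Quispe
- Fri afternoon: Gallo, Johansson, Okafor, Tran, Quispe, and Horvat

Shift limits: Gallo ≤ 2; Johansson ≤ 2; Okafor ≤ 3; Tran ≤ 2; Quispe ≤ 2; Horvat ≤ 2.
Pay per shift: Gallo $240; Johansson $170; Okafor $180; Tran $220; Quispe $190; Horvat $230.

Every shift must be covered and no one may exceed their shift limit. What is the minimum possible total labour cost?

Picking the cheapest available docent for each shift independently would cost $1550, but that ignores the shift limits.
An optimal schedule: Wed morning→Johansson, Wed afternoon→Quispe, Wed evening→Johansson, Thu morning→Okafor+Quispe, Thu afternoon→Okafor, Thu evening→Okafor, Fri morning→Tran, Fri afternoon→Tran.
Total: 170 + 190 + 170 + 180 + 190 + 180 + 180 + 220 + 220 = $1700.

$1700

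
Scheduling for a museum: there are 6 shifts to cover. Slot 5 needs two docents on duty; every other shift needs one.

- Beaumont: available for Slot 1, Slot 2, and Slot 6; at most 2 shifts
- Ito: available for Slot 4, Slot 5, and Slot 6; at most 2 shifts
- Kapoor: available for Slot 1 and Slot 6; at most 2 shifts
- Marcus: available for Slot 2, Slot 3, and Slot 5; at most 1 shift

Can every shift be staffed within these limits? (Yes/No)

Total capacity is 7 and 7 slots are needed, so capacity alone doesn't rule it out.
Shifts {Slot 3, Slot 5} need 3 worker-slots in total, but the docents available for any of those shifts (Ito and Marcus) can supply at most 2 among them. So no valid schedule exists.

No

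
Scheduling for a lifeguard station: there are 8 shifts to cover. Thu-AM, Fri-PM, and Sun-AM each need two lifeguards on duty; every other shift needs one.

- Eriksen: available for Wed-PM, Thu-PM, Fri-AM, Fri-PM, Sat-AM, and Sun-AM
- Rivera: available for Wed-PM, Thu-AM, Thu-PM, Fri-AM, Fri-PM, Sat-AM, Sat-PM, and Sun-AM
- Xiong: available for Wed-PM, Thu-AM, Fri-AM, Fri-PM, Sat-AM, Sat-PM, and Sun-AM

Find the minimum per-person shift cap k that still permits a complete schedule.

With 3 lifeguards and 11 worker-slots to fill, someone must work at least ⌈11/3⌉ = 4 shifts, so k ≥ 4.
k = 4 works: Wed-PM→Eriksen, Thu-AM→Rivera+Xiong, Thu-PM→Eriksen, Fri-AM→Eriksen, Fri-PM→Eriksen+Rivera, Sat-AM→Xiong, Sat-PM→Rivera, Sun-AM→Rivera+Xiong.
Loads: Eriksen 4, Rivera 4, Xiong 3 — all ≤ 4.

4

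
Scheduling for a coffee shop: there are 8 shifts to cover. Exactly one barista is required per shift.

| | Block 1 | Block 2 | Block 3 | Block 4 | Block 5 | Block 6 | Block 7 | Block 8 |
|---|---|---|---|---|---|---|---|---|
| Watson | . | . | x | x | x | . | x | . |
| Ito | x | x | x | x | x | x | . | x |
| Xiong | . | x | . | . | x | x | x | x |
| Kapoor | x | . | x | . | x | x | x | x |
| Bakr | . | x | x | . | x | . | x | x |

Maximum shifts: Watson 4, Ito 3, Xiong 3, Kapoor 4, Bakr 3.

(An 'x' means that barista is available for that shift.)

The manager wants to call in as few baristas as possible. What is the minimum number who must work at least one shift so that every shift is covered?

3

8 slots to fill and no one can take more than 4, so at least ⌈8/4⌉ = 2 baristas are needed.
No set of 2 baristas can cover every shift (each such set leaves at least one shift with no one available or exceeds a cap).
Watson, Ito, and Xiong alone can cover everything: Block 1→Ito, Block 2→Ito, Block 3→Watson, Block 4→Watson, Block 5→Watson, Block 6→Ito, Block 7→Watson, Block 8→Xiong.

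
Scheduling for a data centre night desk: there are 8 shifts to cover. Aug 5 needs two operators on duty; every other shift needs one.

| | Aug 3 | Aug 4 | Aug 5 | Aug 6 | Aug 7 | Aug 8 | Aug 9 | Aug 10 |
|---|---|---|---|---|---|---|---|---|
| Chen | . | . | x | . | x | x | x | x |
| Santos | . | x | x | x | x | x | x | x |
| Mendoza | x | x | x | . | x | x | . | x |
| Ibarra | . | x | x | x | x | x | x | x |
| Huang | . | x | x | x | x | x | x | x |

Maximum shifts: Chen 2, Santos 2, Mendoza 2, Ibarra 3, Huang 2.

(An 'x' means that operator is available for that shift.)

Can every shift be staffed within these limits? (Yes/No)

Yes

Aug 3 can only be covered by Mendoza, so that assignment is forced.
One valid schedule: Aug 3→Mendoza, Aug 4→Santos, Aug 5→Ibarra+Huang, Aug 6→Santos, Aug 7→Chen, Aug 8→Mendoza, Aug 9→Chen, Aug 10→Ibarra.
Loads: Chen 2/2, Santos 2/2, Mendoza 2/2, Ibarra 2/3, Huang 1/2 — all within limits.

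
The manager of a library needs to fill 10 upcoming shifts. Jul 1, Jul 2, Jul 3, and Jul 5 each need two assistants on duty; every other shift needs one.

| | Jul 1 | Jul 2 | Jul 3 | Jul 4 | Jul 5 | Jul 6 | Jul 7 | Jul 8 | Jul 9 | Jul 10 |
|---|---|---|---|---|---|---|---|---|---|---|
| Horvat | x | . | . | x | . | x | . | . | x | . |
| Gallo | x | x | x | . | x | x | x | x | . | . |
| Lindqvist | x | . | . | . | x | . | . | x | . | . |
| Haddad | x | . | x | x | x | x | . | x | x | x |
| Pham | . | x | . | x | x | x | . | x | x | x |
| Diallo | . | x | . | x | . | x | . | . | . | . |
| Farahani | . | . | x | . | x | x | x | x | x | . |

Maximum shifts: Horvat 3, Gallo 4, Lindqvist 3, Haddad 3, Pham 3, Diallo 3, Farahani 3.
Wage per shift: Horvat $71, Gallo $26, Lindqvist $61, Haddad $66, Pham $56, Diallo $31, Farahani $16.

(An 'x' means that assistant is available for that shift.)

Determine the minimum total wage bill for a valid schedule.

Picking the cheapest available assistant for each shift independently would cost $379, but that ignores the shift limits.
An optimal schedule: Jul 1→Gallo+Lindqvist, Jul 2→Gallo+Diallo, Jul 3→Farahani+Gallo, Jul 4→Diallo, Jul 5→Gallo+Pham, Jul 6→Diallo, Jul 7→Farahani, Jul 8→Pham, Jul 9→Farahani, Jul 10→Pham.
Total: 26 + 61 + 26 + 31 + 16 + 26 + 31 + 26 + 56 + 31 + 16 + 56 + 16 + 56 = $474.

$474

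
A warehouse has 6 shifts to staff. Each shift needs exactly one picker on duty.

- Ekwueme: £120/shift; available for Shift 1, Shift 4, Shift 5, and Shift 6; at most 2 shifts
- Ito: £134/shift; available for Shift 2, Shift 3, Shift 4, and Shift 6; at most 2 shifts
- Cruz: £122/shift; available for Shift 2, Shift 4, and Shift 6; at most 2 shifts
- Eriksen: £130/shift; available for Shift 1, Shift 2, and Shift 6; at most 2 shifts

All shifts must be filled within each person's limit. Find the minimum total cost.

Shift 3 can only be covered by Ito, so that assignment is forced.
Shift 5 can only be covered by Ekwueme, so that assignment is forced.
Picking the cheapest available picker for each shift independently would cost £736, but that ignores the shift limits.
An optimal schedule: Shift 1→Ekwueme, Shift 2→Cruz, Shift 3→Ito, Shift 4→Cruz, Shift 5→Ekwueme, Shift 6→Eriksen.
Total: 120 + 122 + 134 + 122 + 120 + 130 = £748.

£748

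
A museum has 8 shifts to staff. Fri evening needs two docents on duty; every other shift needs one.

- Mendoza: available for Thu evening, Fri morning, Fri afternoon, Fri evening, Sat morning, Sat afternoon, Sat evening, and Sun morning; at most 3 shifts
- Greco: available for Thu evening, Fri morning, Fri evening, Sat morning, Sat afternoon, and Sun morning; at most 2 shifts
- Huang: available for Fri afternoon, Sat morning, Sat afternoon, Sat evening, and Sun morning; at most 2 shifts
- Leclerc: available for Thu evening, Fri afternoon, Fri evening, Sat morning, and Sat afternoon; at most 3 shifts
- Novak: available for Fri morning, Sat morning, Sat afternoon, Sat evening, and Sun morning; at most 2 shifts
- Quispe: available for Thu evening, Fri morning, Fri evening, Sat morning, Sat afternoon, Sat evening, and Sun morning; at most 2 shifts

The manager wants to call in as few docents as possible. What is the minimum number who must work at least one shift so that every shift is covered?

4

9 slots to fill and no one can take more than 3, so at least ⌈9/3⌉ = 3 docents are needed.
Any 3 docents together have capacity at most 3+3+2 = 8 < 9 slots, so 3 can never suffice.
Mendoza, Greco, Huang, and Leclerc alone can cover everything: Thu evening→Mendoza, Fri morning→Mendoza, Fri afternoon→Huang, Fri evening→Greco+Leclerc, Sat morning→Huang, Sat afternoon→Leclerc, Sat evening→Mendoza, Sun morning→Greco.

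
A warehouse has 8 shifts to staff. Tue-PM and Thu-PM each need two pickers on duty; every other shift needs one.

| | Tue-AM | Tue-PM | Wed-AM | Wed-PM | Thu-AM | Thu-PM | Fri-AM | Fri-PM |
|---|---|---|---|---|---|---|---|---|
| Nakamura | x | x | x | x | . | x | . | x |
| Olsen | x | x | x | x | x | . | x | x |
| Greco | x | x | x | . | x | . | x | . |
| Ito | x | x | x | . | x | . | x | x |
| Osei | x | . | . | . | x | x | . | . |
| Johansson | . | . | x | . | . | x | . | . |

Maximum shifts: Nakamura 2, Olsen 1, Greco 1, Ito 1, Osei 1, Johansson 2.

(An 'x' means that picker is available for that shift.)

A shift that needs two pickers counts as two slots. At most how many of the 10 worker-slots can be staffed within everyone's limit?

Total capacity across all pickers is 2+1+1+1+1+2 = 8, and 10 slots are needed, so at most 8 can be filled.
An assignment achieving 8: Tue-PM→Greco, Wed-AM→Johansson, Wed-PM→Nakamura, Thu-AM→Osei, Thu-PM→Nakamura+Johansson, Fri-AM→Olsen, Fri-PM→Ito.
Loads: Nakamura 2/2, Olsen 1/1, Greco 1/1, Ito 1/1, Osei 1/1, Johansson 2/2.

8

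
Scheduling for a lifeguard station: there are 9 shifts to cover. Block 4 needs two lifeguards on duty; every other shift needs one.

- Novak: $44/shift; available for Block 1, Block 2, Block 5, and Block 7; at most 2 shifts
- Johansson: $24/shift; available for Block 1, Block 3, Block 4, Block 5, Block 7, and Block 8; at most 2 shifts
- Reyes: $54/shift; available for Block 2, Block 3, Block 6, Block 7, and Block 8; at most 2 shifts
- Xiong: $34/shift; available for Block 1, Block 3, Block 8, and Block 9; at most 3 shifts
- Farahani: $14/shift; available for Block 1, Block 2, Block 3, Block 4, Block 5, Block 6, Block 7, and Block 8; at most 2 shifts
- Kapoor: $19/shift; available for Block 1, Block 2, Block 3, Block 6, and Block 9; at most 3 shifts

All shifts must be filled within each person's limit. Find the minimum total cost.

Block 4 can only be covered by Johansson and Farahani, so that assignment is forced.
Picking the cheapest available lifeguard for each shift independently would cost $155, but that ignores the shift limits.
An optimal schedule: Block 1→Xiong, Block 2→Kapoor, Block 3→Xiong, Block 4→Farahani+Johansson, Block 5→Farahani, Block 6→Kapoor, Block 7→Johansson, Block 8→Xiong, Block 9→Kapoor.
Total: 34 + 19 + 34 + 14 + 24 + 14 + 19 + 24 + 34 + 19 = $235.

$235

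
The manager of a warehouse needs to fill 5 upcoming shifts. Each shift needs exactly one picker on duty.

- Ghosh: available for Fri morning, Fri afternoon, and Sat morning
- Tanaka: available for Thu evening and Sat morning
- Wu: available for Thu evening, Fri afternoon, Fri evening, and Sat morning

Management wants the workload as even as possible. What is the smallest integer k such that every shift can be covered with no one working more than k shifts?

With 3 pickers and 5 worker-slots to fill, someone must work at least ⌈5/3⌉ = 2 shifts, so k ≥ 2.
k = 2 works: Thu evening→Tanaka, Fri morning→Ghosh, Fri afternoon→Ghosh, Fri evening→Wu, Sat morning→Tanaka.
Loads: Ghosh 2, Tanaka 2, Wu 1 — all ≤ 2.

2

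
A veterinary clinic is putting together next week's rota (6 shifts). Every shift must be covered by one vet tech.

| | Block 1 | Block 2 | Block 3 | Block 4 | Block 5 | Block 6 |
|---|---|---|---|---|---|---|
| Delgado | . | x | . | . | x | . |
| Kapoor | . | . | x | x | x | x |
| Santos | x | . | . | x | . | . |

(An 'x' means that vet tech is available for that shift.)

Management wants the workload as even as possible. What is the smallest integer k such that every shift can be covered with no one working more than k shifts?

With 3 vet techs and 6 worker-slots to fill, someone must work at least ⌈6/3⌉ = 2 shifts, so k ≥ 2.
k = 2 works: Block 1→Santos, Block 2→Delgado, Block 3→Kapoor, Block 4→Santos, Block 5→Delgado, Block 6→Kapoor.
Loads: Delgado 2, Kapoor 2, Santos 2 — all ≤ 2.

2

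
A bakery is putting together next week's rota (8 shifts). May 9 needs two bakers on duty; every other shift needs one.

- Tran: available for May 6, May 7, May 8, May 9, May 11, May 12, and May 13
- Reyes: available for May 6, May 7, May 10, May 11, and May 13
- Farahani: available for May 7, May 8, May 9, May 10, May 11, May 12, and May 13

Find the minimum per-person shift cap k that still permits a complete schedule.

With 3 bakers and 9 worker-slots to fill, someone must work at least ⌈9/3⌉ = 3 shifts, so k ≥ 3.
k = 3 works: May 6→Tran, May 7→Reyes, May 8→Tran, May 9→Tran+Farahani, May 10→Reyes, May 11→Reyes, May 12→Farahani, May 13→Farahani.
Loads: Tran 3, Reyes 3, Farahani 3 — all ≤ 3.

3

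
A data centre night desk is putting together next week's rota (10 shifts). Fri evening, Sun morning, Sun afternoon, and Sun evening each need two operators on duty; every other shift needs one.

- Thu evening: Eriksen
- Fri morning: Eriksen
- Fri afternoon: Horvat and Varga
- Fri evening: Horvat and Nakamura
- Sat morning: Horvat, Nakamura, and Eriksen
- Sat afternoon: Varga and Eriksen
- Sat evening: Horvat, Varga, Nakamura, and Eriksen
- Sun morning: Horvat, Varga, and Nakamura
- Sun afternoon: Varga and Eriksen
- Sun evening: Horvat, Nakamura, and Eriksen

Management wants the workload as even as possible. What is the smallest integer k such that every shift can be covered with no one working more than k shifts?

4

With 4 operators and 14 worker-slots to fill, someone must work at least ⌈14/4⌉ = 4 shifts, so k ≥ 4.
k = 4 works: Thu evening→Eriksen, Fri morning→Eriksen, Fri afternoon→Horvat, Fri evening→Horvat+Nakamura, Sat morning→Horvat, Sat afternoon→Varga, Sat evening→Varga, Sun morning→Horvat+Varga, Sun afternoon→Varga+Eriksen, Sun evening→Nakamura+Eriksen.
Loads: Horvat 4, Varga 4, Nakamura 2, Eriksen 4 — all ≤ 4.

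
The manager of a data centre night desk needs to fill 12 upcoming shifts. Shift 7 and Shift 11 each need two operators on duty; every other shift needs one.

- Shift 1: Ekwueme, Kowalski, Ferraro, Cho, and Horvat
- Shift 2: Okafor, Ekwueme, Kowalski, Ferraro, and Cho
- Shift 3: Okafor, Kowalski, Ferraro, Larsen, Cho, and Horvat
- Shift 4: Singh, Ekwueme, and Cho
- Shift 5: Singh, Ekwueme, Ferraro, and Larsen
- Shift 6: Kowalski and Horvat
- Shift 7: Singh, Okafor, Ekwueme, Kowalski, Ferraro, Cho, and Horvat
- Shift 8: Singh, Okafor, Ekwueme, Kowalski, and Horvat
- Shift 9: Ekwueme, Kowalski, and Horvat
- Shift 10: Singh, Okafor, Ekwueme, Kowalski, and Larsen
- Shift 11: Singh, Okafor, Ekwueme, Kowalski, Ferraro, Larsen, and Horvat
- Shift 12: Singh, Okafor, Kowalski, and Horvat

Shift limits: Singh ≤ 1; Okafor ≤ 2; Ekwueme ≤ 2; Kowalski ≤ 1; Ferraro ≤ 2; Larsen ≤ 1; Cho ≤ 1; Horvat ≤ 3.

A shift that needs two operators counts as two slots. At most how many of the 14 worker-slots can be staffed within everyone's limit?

Total capacity across all operators is 1+2+2+1+2+1+1+3 = 13, and 14 slots are needed, so at most 13 can be filled.
An assignment achieving 13: Shift 1→Ferraro, Shift 2→Okafor, Shift 3→Ferraro, Shift 4→Singh, Shift 5→Ekwueme, Shift 6→Kowalski, Shift 7→Cho+Horvat, Shift 8→Horvat, Shift 9→Ekwueme, Shift 10→Larsen, Shift 11→Horvat, Shift 12→Okafor.
Loads: Singh 1/1, Okafor 2/2, Ekwueme 2/2, Kowalski 1/1, Ferraro 2/2, Larsen 1/1, Cho 1/1, Horvat 3/3.

13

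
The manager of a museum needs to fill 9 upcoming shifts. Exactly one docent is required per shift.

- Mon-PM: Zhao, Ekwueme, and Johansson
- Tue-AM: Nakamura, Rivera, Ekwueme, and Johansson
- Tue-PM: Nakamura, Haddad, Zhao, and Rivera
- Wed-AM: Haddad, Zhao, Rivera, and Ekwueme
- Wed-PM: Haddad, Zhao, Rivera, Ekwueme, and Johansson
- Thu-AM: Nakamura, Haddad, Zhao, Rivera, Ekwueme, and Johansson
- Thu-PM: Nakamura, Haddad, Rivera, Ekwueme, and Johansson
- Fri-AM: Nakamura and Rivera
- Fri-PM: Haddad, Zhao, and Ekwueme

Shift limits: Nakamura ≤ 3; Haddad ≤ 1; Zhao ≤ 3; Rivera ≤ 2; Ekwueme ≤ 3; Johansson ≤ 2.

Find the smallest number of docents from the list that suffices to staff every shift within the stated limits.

9 slots to fill and no one can take more than 3, so at least ⌈9/3⌉ = 3 docents are needed.
Nakamura, Zhao, and Ekwueme alone can cover everything: Mon-PM→Zhao, Tue-AM→Nakamura, Tue-PM→Nakamura, Wed-AM→Zhao, Wed-PM→Zhao, Thu-AM→Ekwueme, Thu-PM→Ekwueme, Fri-AM→Nakamura, Fri-PM→Ekwueme.

3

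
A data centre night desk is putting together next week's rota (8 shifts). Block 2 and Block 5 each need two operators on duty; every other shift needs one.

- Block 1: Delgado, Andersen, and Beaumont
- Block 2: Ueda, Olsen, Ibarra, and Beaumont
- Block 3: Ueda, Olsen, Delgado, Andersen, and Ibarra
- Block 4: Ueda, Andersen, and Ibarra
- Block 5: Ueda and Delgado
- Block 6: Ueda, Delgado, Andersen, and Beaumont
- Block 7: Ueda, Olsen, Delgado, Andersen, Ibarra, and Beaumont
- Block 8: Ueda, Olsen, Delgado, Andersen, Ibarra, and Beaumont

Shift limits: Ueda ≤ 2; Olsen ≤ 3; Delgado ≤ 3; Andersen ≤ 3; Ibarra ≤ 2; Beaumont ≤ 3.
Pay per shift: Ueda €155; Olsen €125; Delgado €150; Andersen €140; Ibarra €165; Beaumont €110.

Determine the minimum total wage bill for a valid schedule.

€1290

Block 5 can only be covered by Ueda and Delgado, so that assignment is forced.
Picking the cheapest available operator for each shift independently would cost €1245, but that ignores the shift limits.
An optimal schedule: Block 1→Beaumont, Block 2→Beaumont+Olsen, Block 3→Olsen, Block 4→Andersen, Block 5→Delgado+Ueda, Block 6→Beaumont, Block 7→Olsen, Block 8→Andersen.
Total: 110 + 110 + 125 + 125 + 140 + 150 + 155 + 110 + 125 + 140 = €1290.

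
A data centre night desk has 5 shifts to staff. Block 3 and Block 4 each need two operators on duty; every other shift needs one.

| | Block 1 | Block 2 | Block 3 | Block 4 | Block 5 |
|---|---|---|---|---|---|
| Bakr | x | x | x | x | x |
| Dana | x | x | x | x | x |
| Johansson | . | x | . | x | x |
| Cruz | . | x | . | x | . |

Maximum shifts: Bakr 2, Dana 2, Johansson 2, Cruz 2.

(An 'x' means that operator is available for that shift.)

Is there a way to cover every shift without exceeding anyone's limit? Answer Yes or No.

Yes

Block 3 can only be covered by Bakr and Dana, so that assignment is forced.
One valid schedule: Block 1→Bakr, Block 2→Johansson, Block 3→Bakr+Dana, Block 4→Johansson+Cruz, Block 5→Dana.
Loads: Bakr 2/2, Dana 2/2, Johansson 2/2, Cruz 1/2 — all within limits.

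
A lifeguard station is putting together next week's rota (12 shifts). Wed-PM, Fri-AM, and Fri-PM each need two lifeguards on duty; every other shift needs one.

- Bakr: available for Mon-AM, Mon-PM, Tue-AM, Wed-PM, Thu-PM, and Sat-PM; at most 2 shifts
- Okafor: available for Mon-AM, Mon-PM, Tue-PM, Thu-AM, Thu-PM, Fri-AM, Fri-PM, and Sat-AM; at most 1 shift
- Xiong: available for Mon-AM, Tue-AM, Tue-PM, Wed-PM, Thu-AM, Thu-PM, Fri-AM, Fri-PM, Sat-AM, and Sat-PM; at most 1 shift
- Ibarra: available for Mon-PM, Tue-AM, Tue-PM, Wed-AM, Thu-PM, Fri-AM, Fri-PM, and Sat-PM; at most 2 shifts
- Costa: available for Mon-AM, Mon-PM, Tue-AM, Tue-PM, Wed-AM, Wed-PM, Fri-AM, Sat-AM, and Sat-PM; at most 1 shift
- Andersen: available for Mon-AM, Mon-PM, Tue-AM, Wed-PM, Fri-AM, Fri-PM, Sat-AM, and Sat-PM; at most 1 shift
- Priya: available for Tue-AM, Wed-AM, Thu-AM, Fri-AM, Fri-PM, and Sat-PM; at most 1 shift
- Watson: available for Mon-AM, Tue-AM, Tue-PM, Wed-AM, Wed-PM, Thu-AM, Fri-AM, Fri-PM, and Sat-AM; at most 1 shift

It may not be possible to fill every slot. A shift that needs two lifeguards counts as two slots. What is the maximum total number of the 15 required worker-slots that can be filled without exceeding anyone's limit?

10

Total capacity across all lifeguards is 2+1+1+2+1+1+1+1 = 10, and 15 slots are needed, so at most 10 can be filled.
An assignment achieving 10: Mon-PM→Bakr, Tue-PM→Xiong, Wed-AM→Ibarra, Wed-PM→Costa+Andersen, Thu-AM→Okafor, Thu-PM→Bakr, Fri-PM→Ibarra+Priya, Sat-AM→Watson.
Loads: Bakr 2/2, Okafor 1/1, Xiong 1/1, Ibarra 2/2, Costa 1/1, Andersen 1/1, Priya 1/1, Watson 1/1.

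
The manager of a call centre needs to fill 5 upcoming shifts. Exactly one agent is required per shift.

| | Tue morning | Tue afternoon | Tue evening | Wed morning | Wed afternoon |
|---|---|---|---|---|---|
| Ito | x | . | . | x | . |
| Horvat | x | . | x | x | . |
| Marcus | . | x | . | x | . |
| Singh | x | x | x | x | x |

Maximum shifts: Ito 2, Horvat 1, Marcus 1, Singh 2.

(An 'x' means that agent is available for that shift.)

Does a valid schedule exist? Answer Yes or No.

Wed afternoon can only be covered by Singh, so that assignment is forced.
One valid schedule: Tue morning→Ito, Tue afternoon→Marcus, Tue evening→Horvat, Wed morning→Ito, Wed afternoon→Singh.
Loads: Ito 2/2, Horvat 1/1, Marcus 1/1, Singh 1/2 — all within limits.

Yes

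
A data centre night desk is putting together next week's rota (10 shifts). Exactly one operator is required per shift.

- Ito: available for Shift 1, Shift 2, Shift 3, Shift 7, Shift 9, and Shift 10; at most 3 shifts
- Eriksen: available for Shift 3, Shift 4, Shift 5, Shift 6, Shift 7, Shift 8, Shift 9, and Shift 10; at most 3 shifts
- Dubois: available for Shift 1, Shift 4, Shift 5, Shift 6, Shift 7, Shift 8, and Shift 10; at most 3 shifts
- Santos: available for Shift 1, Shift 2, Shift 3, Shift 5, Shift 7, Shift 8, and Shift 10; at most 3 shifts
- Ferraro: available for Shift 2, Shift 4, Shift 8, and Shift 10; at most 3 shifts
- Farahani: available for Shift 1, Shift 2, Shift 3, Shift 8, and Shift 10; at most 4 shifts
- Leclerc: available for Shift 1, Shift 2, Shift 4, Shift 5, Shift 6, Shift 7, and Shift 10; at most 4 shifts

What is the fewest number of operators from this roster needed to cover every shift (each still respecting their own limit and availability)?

3

10 slots to fill and no one can take more than 4, so at least ⌈10/4⌉ = 3 operators are needed.
Ito, Eriksen, and Farahani alone can cover everything: Shift 1→Ito, Shift 2→Farahani, Shift 3→Farahani, Shift 4→Eriksen, Shift 5→Eriksen, Shift 6→Eriksen, Shift 7→Ito, Shift 8→Farahani, Shift 9→Ito, Shift 10→Farahani.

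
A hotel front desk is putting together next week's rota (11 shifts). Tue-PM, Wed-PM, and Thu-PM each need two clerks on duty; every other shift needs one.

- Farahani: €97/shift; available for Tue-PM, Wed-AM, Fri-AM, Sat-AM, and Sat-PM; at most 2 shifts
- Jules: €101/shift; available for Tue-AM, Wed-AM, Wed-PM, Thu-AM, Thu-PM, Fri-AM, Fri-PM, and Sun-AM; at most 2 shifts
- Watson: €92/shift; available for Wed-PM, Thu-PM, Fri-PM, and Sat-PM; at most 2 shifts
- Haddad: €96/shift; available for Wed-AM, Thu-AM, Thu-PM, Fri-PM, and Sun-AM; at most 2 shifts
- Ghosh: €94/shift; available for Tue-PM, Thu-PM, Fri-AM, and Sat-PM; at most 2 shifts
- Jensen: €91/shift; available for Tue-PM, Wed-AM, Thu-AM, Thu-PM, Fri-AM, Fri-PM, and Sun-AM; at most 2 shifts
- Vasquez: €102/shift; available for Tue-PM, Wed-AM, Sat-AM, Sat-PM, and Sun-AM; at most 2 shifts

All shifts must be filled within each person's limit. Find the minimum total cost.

Tue-AM can only be covered by Jules, so that assignment is forced.
Wed-PM can only be covered by Jules and Watson, so that assignment is forced.
Picking the cheapest available clerk for each shift independently would cost €1306, but that ignores the shift limits.
An optimal schedule: Tue-AM→Jules, Tue-PM→Jensen+Vasquez, Wed-AM→Vasquez, Wed-PM→Jules+Watson, Thu-AM→Haddad, Thu-PM→Ghosh+Jensen, Fri-AM→Farahani, Fri-PM→Watson, Sat-AM→Farahani, Sat-PM→Ghosh, Sun-AM→Haddad.
Total: 101 + 91 + 102 + 102 + 101 + 92 + 96 + 94 + 91 + 97 + 92 + 97 + 94 + 96 = €1346.

€1346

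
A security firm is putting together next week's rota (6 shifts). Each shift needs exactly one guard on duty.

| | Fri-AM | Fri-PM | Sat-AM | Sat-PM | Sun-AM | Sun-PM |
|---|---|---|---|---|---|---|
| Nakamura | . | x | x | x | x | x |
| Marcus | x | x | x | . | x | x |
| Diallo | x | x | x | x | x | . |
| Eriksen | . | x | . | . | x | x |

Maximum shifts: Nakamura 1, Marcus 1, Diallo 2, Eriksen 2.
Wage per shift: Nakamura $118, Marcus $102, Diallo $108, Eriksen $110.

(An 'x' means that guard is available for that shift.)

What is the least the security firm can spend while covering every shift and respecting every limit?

$656

Picking the cheapest available guard for each shift independently would cost $618, but that ignores the shift limits.
An optimal schedule: Fri-AM→Marcus, Fri-PM→Diallo, Sat-AM→Diallo, Sat-PM→Nakamura, Sun-AM→Eriksen, Sun-PM→Eriksen.
Total: 102 + 108 + 108 + 118 + 110 + 110 = $656.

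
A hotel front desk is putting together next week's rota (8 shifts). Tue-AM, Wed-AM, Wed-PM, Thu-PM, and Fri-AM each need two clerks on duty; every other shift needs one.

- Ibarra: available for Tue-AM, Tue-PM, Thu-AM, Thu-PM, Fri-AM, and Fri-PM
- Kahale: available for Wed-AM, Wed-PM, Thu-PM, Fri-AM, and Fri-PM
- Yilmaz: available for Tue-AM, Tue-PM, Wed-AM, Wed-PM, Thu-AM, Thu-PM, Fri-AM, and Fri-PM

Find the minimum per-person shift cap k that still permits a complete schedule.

5

With 3 clerks and 13 worker-slots to fill, someone must work at least ⌈13/3⌉ = 5 shifts, so k ≥ 5.
k = 5 works: Tue-AM→Ibarra+Yilmaz, Tue-PM→Ibarra, Wed-AM→Kahale+Yilmaz, Wed-PM→Kahale+Yilmaz, Thu-AM→Ibarra, Thu-PM→Ibarra+Kahale, Fri-AM→Ibarra+Kahale, Fri-PM→Kahale.
Loads: Ibarra 5, Kahale 5, Yilmaz 3 — all ≤ 5.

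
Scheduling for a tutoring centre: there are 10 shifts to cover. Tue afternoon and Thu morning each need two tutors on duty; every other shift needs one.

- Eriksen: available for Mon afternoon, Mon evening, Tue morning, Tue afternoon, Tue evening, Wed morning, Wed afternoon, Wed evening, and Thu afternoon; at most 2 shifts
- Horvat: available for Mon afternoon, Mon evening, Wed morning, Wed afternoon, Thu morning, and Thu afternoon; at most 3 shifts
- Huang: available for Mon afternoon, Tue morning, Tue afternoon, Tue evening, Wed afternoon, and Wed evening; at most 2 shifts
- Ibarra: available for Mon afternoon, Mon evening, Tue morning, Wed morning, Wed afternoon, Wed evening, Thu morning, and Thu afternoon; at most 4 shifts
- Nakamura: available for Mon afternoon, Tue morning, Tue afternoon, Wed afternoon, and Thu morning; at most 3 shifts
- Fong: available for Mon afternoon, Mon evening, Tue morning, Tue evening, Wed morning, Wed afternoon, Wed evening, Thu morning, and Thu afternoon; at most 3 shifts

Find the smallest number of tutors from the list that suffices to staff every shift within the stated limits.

12 slots to fill and no one can take more than 4, so at least ⌈12/4⌉ = 3 tutors are needed.
Any 3 tutors together have capacity at most 4+3+3 = 10 < 12 slots, so 3 can never suffice.
Eriksen, Horvat, Ibarra, and Nakamura alone can cover everything: Mon afternoon→Nakamura, Mon evening→Horvat, Tue morning→Ibarra, Tue afternoon→Eriksen+Nakamura, Tue evening→Eriksen, Wed morning→Horvat, Wed afternoon→Nakamura, Wed evening→Ibarra, Thu morning→Horvat+Ibarra, Thu afternoon→Ibarra.

4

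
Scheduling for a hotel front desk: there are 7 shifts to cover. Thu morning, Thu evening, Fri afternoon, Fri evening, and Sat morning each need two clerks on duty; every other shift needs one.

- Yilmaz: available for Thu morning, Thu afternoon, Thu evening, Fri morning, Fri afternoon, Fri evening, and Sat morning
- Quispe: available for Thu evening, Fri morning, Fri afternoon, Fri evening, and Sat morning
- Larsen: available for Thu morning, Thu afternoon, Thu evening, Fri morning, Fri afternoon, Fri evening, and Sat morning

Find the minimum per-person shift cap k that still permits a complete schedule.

With 3 clerks and 12 worker-slots to fill, someone must work at least ⌈12/3⌉ = 4 shifts, so k ≥ 4.
k = 4 works: Thu morning→Yilmaz+Larsen, Thu afternoon→Yilmaz, Thu evening→Yilmaz+Quispe, Fri morning→Yilmaz, Fri afternoon→Quispe+Larsen, Fri evening→Quispe+Larsen, Sat morning→Quispe+Larsen.
Loads: Yilmaz 4, Quispe 4, Larsen 4 — all ≤ 4.

4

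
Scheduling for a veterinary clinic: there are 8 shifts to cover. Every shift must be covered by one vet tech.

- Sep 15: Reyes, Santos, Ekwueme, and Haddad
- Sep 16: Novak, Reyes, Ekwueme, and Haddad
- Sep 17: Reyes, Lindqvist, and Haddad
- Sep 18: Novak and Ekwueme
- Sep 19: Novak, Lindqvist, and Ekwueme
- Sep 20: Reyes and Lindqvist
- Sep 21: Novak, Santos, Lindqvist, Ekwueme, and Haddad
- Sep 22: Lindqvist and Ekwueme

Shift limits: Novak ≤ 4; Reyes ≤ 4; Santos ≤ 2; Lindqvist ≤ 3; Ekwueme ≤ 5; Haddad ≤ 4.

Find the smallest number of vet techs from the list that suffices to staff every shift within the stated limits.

2

8 slots to fill and no one can take more than 5, so at least ⌈8/5⌉ = 2 vet techs are needed.
Reyes and Ekwueme alone can cover everything: Sep 15→Reyes, Sep 16→Reyes, Sep 17→Reyes, Sep 18→Ekwueme, Sep 19→Ekwueme, Sep 20→Reyes, Sep 21→Ekwueme, Sep 22→Ekwueme.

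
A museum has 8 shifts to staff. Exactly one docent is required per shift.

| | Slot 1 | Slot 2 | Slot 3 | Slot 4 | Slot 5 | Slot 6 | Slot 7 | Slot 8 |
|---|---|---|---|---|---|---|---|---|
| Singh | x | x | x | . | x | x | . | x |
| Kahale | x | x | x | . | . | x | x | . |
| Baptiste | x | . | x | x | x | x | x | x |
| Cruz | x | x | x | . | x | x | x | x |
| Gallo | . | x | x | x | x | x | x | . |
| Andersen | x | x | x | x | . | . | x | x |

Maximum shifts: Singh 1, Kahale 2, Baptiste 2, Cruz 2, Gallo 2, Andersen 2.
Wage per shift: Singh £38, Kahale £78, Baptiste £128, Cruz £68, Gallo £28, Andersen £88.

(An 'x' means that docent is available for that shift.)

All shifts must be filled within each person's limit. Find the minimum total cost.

Picking the cheapest available docent for each shift independently would cost £244, but that ignores the shift limits.
An optimal schedule: Slot 1→Cruz, Slot 2→Cruz, Slot 3→Andersen, Slot 4→Gallo, Slot 5→Gallo, Slot 6→Kahale, Slot 7→Kahale, Slot 8→Singh.
Total: 68 + 68 + 88 + 28 + 28 + 78 + 78 + 38 = £474.

£474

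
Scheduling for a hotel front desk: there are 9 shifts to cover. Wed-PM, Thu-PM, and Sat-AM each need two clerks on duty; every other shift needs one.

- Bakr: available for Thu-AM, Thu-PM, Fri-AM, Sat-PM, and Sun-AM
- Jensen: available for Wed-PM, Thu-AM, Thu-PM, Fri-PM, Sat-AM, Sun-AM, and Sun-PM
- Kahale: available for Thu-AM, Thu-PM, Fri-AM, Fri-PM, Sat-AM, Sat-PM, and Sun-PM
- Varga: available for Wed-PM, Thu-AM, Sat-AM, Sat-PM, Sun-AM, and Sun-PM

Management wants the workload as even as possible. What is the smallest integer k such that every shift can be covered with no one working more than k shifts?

With 4 clerks and 12 worker-slots to fill, someone must work at least ⌈12/4⌉ = 3 shifts, so k ≥ 3.
k = 3 works: Wed-PM→Jensen+Varga, Thu-AM→Kahale, Thu-PM→Bakr+Jensen, Fri-AM→Bakr, Fri-PM→Jensen, Sat-AM→Kahale+Varga, Sat-PM→Bakr, Sun-AM→Varga, Sun-PM→Kahale.
Loads: Bakr 3, Jensen 3, Kahale 3, Varga 3 — all ≤ 3.

3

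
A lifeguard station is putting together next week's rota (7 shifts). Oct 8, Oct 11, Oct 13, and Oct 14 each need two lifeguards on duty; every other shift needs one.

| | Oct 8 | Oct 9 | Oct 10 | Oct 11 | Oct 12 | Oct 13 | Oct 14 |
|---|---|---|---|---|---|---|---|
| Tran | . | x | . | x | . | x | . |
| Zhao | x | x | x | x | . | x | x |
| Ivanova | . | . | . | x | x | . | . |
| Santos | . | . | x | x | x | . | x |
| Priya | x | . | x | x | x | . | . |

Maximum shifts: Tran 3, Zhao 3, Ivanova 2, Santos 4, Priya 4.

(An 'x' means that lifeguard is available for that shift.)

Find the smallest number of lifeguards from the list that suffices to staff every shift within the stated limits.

11 slots to fill and no one can take more than 4, so at least ⌈11/4⌉ = 3 lifeguards are needed.
Shifts {Oct 8, Oct 13, Oct 14} need 6 slots, but among the lifeguards available for them (Tran, Zhao, Santos, and Priya) any 3 together supply at most 5. So 3 lifeguards are not enough.
Tran, Zhao, Santos, and Priya alone can cover everything: Oct 8→Zhao+Priya, Oct 9→Tran, Oct 10→Santos, Oct 11→Tran+Santos, Oct 12→Santos, Oct 13→Tran+Zhao, Oct 14→Zhao+Santos.

4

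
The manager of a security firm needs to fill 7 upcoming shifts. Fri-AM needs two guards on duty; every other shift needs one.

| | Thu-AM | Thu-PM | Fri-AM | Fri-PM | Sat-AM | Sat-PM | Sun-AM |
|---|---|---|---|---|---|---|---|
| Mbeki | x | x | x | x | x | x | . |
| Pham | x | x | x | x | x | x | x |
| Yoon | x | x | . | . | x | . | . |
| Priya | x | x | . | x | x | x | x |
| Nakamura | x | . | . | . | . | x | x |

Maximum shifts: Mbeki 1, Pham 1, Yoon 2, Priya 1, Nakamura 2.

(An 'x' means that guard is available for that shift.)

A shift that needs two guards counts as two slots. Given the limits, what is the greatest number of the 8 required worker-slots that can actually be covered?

Total capacity across all guards is 1+1+2+1+2 = 7, and 8 slots are needed, so at most 7 can be filled.
An assignment achieving 7: Thu-PM→Yoon, Fri-AM→Mbeki+Pham, Fri-PM→Priya, Sat-AM→Yoon, Sat-PM→Nakamura, Sun-AM→Nakamura.
Loads: Mbeki 1/1, Pham 1/1, Yoon 2/2, Priya 1/1, Nakamura 2/2.

7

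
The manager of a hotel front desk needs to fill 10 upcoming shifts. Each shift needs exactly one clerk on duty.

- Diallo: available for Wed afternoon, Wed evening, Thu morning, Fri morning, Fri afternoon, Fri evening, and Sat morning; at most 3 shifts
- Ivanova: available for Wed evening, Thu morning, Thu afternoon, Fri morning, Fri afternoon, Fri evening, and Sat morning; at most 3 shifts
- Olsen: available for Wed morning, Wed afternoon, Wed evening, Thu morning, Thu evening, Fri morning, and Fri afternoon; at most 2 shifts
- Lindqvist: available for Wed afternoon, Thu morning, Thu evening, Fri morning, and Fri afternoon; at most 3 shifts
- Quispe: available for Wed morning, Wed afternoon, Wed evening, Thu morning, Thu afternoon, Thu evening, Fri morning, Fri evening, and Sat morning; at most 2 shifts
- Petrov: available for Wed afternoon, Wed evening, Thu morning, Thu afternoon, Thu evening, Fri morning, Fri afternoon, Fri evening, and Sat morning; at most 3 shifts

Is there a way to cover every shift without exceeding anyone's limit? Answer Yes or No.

One valid schedule: Wed morning→Olsen, Wed afternoon→Diallo, Wed evening→Ivanova, Thu morning→Lindqvist, Thu afternoon→Ivanova, Thu evening→Olsen, Fri morning→Lindqvist, Fri afternoon→Ivanova, Fri evening→Diallo, Sat morning→Diallo.
Loads: Diallo 3/3, Ivanova 3/3, Olsen 2/2, Lindqvist 2/3, Quispe 0/2, Petrov 0/3 — all within limits.

Yes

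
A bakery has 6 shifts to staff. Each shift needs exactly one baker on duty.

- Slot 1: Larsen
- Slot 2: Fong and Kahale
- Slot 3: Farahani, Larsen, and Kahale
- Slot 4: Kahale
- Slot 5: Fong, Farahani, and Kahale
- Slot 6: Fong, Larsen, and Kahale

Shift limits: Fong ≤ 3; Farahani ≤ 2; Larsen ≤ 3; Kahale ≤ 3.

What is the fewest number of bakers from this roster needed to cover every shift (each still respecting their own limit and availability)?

6 slots to fill and no one can take more than 3, so at least ⌈6/3⌉ = 2 bakers are needed.
Larsen and Kahale alone can cover everything: Slot 1→Larsen, Slot 2→Kahale, Slot 3→Larsen, Slot 4→Kahale, Slot 5→Kahale, Slot 6→Larsen.

2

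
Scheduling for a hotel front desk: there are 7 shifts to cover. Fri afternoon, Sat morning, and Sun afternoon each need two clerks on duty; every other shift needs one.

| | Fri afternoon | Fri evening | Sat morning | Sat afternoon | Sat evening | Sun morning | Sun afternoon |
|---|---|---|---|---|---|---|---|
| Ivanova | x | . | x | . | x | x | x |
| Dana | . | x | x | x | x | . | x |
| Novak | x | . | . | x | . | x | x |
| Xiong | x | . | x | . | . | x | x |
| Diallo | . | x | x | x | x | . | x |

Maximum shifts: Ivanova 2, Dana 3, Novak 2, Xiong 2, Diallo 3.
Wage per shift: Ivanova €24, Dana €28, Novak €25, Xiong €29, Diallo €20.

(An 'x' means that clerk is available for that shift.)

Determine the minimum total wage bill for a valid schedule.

Picking the cheapest available clerk for each shift independently would cost €221, but that ignores the shift limits.
An optimal schedule: Fri afternoon→Ivanova+Novak, Fri evening→Diallo, Sat morning→Diallo+Dana, Sat afternoon→Diallo, Sat evening→Dana, Sun morning→Ivanova, Sun afternoon→Novak+Dana.
Total: 24 + 25 + 20 + 20 + 28 + 20 + 28 + 24 + 25 + 28 = €242.

€242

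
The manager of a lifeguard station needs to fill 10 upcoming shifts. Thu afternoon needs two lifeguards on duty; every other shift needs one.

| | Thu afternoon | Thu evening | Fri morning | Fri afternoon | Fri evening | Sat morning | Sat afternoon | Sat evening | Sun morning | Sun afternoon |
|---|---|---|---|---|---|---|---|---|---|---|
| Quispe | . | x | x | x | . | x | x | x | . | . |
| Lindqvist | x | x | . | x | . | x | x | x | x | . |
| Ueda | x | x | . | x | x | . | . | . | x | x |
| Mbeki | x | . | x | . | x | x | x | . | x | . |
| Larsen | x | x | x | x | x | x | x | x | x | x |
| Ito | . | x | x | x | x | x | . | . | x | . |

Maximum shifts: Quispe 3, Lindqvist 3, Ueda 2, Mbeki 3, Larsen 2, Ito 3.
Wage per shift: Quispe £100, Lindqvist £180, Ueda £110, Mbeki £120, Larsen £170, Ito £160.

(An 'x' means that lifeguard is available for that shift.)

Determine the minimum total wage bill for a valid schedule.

Picking the cheapest available lifeguard for each shift independently would cost £1160, but that ignores the shift limits.
An optimal schedule: Thu afternoon→Ueda+Mbeki, Thu evening→Ito, Fri morning→Quispe, Fri afternoon→Ito, Fri evening→Mbeki, Sat morning→Mbeki, Sat afternoon→Quispe, Sat evening→Quispe, Sun morning→Ito, Sun afternoon→Ueda.
Total: 110 + 120 + 160 + 100 + 160 + 120 + 120 + 100 + 100 + 160 + 110 = £1360.

£1360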